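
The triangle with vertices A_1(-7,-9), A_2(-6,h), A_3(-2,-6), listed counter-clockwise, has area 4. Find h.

-10

Write out the shoelace sum; only the two edges meeting at A_2 involve h:
2·Area = [((-7)·h − (-6)·(-9)) + ((-6)·(-6) − (-2)·h)] + -24
       = -5·h + -42 = 8
⇒ h = -10.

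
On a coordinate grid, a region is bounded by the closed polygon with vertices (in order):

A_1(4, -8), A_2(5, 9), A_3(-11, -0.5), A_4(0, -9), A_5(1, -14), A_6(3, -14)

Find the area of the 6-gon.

170.25

Apply the surveyor's formula: 2A = Σ (x_i·y_{i+1} − x_{i+1}·y_i), indices taken mod 6.
Σ = (76) + (96.5) + (99) + (9) + (28) + (32) = 340.5
Area = |Σ|/2 = 170.25.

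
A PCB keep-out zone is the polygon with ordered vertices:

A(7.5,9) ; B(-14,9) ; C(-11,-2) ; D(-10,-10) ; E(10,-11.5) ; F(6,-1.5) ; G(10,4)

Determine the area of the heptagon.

389.25

Σ = (193.5) + (127) + (90) + (215) + (54) + (39) + (60) = 778.5
Area = |Σ|/2 = 389.25.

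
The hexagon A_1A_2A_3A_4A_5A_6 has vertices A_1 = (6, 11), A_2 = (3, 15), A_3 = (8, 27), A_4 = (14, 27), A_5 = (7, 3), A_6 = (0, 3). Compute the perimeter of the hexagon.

|A_1A_2| = √((-3)² + (4)²) = √25 = 5
|A_2A_3| = √((5)² + (12)²) = √169 = 13
|A_3A_4| = √((6)² + (0)²) = √36 = 6
|A_4A_5| = √((-7)² + (-24)²) = √625 = 25
|A_5A_6| = √((-7)² + (0)²) = √49 = 7
|A_6A_1| = √((6)² + (8)²) = √100 = 10
Perimeter = 5 + 13 + 6 + 25 + 7 + 10 = 66.

66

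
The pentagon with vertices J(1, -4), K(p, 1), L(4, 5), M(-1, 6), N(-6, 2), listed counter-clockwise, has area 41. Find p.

The doubled signed area Σ (x_i y_{i+1} − x_{i+1} y_i) is linear in p.
With p=0 it equals 82; the coefficient of p is 9 (from the two edges through K).
So 9·p + 82 = 2·41 = 82 ⇒ p = 0.

0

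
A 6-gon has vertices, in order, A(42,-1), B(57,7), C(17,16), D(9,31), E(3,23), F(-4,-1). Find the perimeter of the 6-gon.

156

|AB| = √((15)² + (8)²) = √289 = 17
|BC| = √((-40)² + (9)²) = √1681 = 41
|CD| = √((-8)² + (15)²) = √289 = 17
|DE| = √((-6)² + (-8)²) = √100 = 10
|EF| = √((-7)² + (-24)²) = √625 = 25
|FA| = √((46)² + (0)²) = √2116 = 46
Perimeter = 17 + 41 + 17 + 10 + 25 + 46 = 156.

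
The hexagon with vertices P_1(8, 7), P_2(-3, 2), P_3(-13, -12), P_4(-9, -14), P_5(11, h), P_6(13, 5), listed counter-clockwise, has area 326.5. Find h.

-10

Write out the shoelace sum; only the two edges meeting at P_5 involve h:
2·Area = [((-9)·h − 11·(-14)) + (11·5 − 13·h)] + 224
       = -22·h + 433 = 653
⇒ h = -10.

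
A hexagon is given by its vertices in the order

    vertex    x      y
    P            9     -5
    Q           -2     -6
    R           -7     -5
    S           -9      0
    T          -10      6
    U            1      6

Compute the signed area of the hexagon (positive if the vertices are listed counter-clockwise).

-160

Cross-terms: -64, -32, -45, -54, -66, -59  ⇒  Σ = -320
Signed area = Σ/2 = -160 (negative ⇒ clockwise traversal).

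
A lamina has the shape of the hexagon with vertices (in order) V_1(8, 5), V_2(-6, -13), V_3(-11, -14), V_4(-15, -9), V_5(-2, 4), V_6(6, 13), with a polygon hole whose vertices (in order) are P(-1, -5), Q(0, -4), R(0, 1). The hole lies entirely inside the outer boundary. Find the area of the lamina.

220.5

Outer boundary:
Apply the surveyor's formula: 2A = Σ (x_i·y_{i+1} − x_{i+1}·y_i), indices taken mod 6.
Σ = (-74) + (-59) + (-111) + (-78) + (-50) + (-74) = -446
Area = |Σ|/2 = 223.
Hole:
P→Q: (-1)(-4) − (0)(-5) = 4
Q→R: (0)(1) − (0)(-4) = 0
R→P: (0)(-5) − (-1)(1) = 1
Σ = 5
Area = |Σ|/2 = 2.5.
Net area = 223 − 2.5 = 220.5.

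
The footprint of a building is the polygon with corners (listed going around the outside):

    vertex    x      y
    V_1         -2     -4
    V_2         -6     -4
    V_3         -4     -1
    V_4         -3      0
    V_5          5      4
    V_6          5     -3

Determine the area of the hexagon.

51

Apply the shoelace formula: 2A = Σ (x_i·y_{i+1} − x_{i+1}·y_i), indices taken mod 6.
Cross-terms: -16, -10, -3, -12, -35, -26  ⇒  Σ = -102
Area = |Σ|/2 = 51.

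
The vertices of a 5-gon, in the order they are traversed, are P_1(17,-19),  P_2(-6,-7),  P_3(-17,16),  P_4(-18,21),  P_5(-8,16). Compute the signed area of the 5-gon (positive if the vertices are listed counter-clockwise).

P_1→P_2: (17)(-7) − (-6)(-19) = -233
P_2→P_3: (-6)(16) − (-17)(-7) = -215
P_3→P_4: (-17)(21) − (-18)(16) = -69
P_4→P_5: (-18)(16) − (-8)(21) = -120
P_5→P_1: (-8)(-19) − (17)(16) = -120
Σ = -757
Signed area = Σ/2 = -378.5 (negative ⇒ clockwise traversal).

-378.5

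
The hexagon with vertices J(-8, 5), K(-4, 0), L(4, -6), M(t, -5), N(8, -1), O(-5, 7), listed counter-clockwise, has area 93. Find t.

Write out the shoelace sum; only the two edges meeting at M involve t:
2·Area = [(4·(-5) − t·(-6)) + (t·(-1) − 8·(-5))] + 126
       = 5·t + 146 = 186
⇒ t = 8.

8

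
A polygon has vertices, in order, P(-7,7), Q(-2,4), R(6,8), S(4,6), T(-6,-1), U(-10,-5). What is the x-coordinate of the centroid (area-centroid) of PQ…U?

Apply the shoelace (surveyor's) formula. First the cross-terms c_i = x_i·y_{i+1} − x_{i+1}·y_i:
  -14, -40, 4, 32, 20, -105  ⇒  2A = -103, A = -51.5.
Then Σ (x_i + x_{i+1})·c_i = 1407, so x̄ = 1407 / (6·(-51.5)) = -469/103.

-469/103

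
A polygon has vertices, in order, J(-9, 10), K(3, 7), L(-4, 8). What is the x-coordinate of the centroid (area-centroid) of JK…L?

Apply the shoelace formula. First the cross-terms c_i = x_i·y_{i+1} − x_{i+1}·y_i:
  -93, 52, 32  ⇒  2A = -9, A = -4.5.
Then Σ (x_i + x_{i+1})·c_i = 90, so x̄ = 90 / (6·(-4.5)) = -10/3.

-10/3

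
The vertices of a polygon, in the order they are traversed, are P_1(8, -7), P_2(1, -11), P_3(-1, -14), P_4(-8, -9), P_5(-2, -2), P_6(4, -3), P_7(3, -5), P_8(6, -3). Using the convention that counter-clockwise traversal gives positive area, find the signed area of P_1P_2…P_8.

P_1→P_2: (8)(-11) − (1)(-7) = -81
P_2→P_3: (1)(-14) − (-1)(-11) = -25
P_3→P_4: (-1)(-9) − (-8)(-14) = -103
P_4→P_5: (-8)(-2) − (-2)(-9) = -2
P_5→P_6: (-2)(-3) − (4)(-2) = 14
P_6→P_7: (4)(-5) − (3)(-3) = -11
P_7→P_8: (3)(-3) − (6)(-5) = 21
P_8→P_1: (6)(-7) − (8)(-3) = -18
Σ = -205
Signed area = Σ/2 = -102.5 (negative ⇒ clockwise traversal).

-102.5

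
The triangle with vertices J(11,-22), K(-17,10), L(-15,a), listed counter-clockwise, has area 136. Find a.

-2

Write out the shoelace sum; only the two edges meeting at L involve a:
2·Area = [((-17)·a − (-15)·10) + ((-15)·(-22) − 11·a)] + -264
       = -28·a + 216 = 272
⇒ a = -2.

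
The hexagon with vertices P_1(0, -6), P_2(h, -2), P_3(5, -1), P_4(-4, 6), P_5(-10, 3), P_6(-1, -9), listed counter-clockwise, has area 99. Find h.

3

Write out the shoelace sum; only the two edges meeting at P_2 involve h:
2·Area = [(0·(-2) − h·(-6)) + (h·(-1) − 5·(-2))] + 173
       = 5·h + 183 = 198
⇒ h = 3.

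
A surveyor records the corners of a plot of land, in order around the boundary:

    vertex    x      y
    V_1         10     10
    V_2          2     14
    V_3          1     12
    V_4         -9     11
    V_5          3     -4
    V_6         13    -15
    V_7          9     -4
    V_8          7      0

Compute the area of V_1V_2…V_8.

Σ = (120) + (10) + (119) + (3) + (7) + (83) + (28) + (70) = 440
Area = |Σ|/2 = 220.

220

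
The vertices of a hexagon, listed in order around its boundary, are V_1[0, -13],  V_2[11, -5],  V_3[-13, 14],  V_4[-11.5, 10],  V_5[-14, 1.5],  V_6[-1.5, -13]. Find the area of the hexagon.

Σ = (143) + (89) + (31) + (122.75) + (184.25) + (19.5) = 589.5
Area = |Σ|/2 = 294.75.

294.75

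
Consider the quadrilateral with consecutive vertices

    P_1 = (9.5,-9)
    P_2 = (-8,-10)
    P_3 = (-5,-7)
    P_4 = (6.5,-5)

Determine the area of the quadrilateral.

50.75

Apply the shoelace (surveyor's) formula: 2A = Σ (x_i·y_{i+1} − x_{i+1}·y_i), indices taken mod 4.
Σ = (-167) + (6) + (70.5) + (-11) = -101.5
Area = |Σ|/2 = 50.75.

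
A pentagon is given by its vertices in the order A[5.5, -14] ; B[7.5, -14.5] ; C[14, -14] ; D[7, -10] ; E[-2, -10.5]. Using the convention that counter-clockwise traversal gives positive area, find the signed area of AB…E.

36.75

A→B: (5.5)(-14.5) − (7.5)(-14) = 25.25
B→C: (7.5)(-14) − (14)(-14.5) = 98
C→D: (14)(-10) − (7)(-14) = -42
D→E: (7)(-10.5) − (-2)(-10) = -93.5
E→A: (-2)(-14) − (5.5)(-10.5) = 85.75
Σ = 73.5
Signed area = Σ/2 = 36.75 (positive ⇒ counter-clockwise traversal).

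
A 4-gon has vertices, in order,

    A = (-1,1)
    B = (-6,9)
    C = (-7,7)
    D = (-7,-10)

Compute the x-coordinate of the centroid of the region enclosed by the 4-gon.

-4.95

Apply Gauss's area formula. First the cross-terms c_i = x_i·y_{i+1} − x_{i+1}·y_i:
  -3, 21, 119, -17  ⇒  2A = 120, A = 60.
Then Σ (x_i + x_{i+1})·c_i = -1782, so x̄ = -1782 / (6·60) = -4.95.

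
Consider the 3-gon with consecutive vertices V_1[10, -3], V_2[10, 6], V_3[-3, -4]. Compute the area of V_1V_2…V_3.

Cross-terms: 90, -22, 49  ⇒  Σ = 117
Area = |Σ|/2 = 58.5.

58.5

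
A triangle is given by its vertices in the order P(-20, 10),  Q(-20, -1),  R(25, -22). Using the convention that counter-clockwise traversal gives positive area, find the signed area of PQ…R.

247.5

Apply the surveyor's formula: 2A = Σ (x_i·y_{i+1} − x_{i+1}·y_i), indices taken mod 3.
Σ = (220) + (465) + (-190) = 495
Signed area = Σ/2 = 247.5 (positive ⇒ counter-clockwise traversal).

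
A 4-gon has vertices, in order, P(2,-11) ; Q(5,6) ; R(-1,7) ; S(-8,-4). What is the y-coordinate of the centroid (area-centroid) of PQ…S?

-59/44

Apply the shoelace (surveyor's) formula. First the cross-terms c_i = x_i·y_{i+1} − x_{i+1}·y_i:
  67, 41, 60, 96  ⇒  2A = 264, A = 132.
Then Σ (y_i + y_{i+1})·c_i = -1062, so ȳ = -1062 / (6·132) = -59/44.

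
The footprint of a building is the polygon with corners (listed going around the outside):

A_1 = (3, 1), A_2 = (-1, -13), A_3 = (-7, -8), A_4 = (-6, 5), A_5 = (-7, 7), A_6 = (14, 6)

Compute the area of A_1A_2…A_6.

Cross-terms: -38, -83, -83, -7, -140, -4  ⇒  Σ = -355
Area = |Σ|/2 = 177.5.

177.5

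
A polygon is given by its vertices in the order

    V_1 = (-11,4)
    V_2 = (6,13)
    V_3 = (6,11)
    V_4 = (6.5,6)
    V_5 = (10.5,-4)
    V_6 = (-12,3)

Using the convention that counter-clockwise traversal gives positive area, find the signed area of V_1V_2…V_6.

V_1→V_2: (-11)(13) − (6)(4) = -167
V_2→V_3: (6)(11) − (6)(13) = -12
V_3→V_4: (6)(6) − (6.5)(11) = -35.5
V_4→V_5: (6.5)(-4) − (10.5)(6) = -89
V_5→V_6: (10.5)(3) − (-12)(-4) = -16.5
V_6→V_1: (-12)(4) − (-11)(3) = -15
Σ = -335
Signed area = Σ/2 = -167.5 (negative ⇒ clockwise traversal).

-167.5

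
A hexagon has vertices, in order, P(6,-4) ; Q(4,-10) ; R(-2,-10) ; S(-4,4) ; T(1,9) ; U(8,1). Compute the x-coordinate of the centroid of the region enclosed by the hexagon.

63/43

Apply the surveyor's formula. First the cross-terms c_i = x_i·y_{i+1} − x_{i+1}·y_i:
  -44, -60, -48, -40, -71, -38  ⇒  2A = -301, A = -150.5.
Then Σ (x_i + x_{i+1})·c_i = -1323, so x̄ = -1323 / (6·(-150.5)) = 63/43.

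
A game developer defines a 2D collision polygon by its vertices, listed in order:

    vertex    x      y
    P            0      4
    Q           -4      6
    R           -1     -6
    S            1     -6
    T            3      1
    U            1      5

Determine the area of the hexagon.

Apply Gauss's area formula: 2A = Σ (x_i·y_{i+1} − x_{i+1}·y_i), indices taken mod 6.
P→Q: (0)(6) − (-4)(4) = 16
Q→R: (-4)(-6) − (-1)(6) = 30
R→S: (-1)(-6) − (1)(-6) = 12
S→T: (1)(1) − (3)(-6) = 19
T→U: (3)(5) − (1)(1) = 14
U→P: (1)(4) − (0)(5) = 4
Σ = 95
Area = |Σ|/2 = 47.5.

47.5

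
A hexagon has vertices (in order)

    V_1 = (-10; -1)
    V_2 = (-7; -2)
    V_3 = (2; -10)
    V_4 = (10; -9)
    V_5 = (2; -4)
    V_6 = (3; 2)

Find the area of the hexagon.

Apply the shoelace formula: 2A = Σ (x_i·y_{i+1} − x_{i+1}·y_i), indices taken mod 6.
Σ = (13) + (74) + (82) + (-22) + (16) + (17) = 180
Area = |Σ|/2 = 90.

90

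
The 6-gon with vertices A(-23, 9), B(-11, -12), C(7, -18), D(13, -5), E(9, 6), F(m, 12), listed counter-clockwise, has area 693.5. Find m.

8

The doubled signed area Σ (x_i y_{i+1} − x_{i+1} y_i) is linear in m.
With m=0 it equals 1363; the coefficient of m is 3 (from the two edges through F).
So 3·m + 1363 = 2·693.5 = 1387 ⇒ m = 8.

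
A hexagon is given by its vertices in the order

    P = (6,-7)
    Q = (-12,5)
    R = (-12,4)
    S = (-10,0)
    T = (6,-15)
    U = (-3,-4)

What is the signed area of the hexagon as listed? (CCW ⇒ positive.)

62

Apply the shoelace formula: 2A = Σ (x_i·y_{i+1} − x_{i+1}·y_i), indices taken mod 6.
P→Q: (6)(5) − (-12)(-7) = -54
Q→R: (-12)(4) − (-12)(5) = 12
R→S: (-12)(0) − (-10)(4) = 40
S→T: (-10)(-15) − (6)(0) = 150
T→U: (6)(-4) − (-3)(-15) = -69
U→P: (-3)(-7) − (6)(-4) = 45
Σ = 124
Signed area = Σ/2 = 62 (positive ⇒ counter-clockwise traversal).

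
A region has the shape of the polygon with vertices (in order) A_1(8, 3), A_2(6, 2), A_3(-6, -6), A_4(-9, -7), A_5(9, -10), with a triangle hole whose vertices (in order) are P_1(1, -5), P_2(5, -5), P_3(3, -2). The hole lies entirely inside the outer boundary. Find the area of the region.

105

Outer boundary:
Apply the shoelace (surveyor's) formula: 2A = Σ (x_i·y_{i+1} − x_{i+1}·y_i), indices taken mod 5.
Cross-terms: -2, -24, -12, 153, 107  ⇒  Σ = 222
Area = |Σ|/2 = 111.
Hole:
Apply the shoelace (surveyor's) formula: 2A = Σ (x_i·y_{i+1} − x_{i+1}·y_i), indices taken mod 3.
Cross-terms: 20, 5, -13  ⇒  Σ = 12
Area = |Σ|/2 = 6.
Net area = 111 − 6 = 105.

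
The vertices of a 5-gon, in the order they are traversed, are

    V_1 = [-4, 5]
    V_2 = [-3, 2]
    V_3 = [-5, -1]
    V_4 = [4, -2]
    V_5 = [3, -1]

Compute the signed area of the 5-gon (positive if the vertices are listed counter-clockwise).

23.5

Apply the shoelace formula: 2A = Σ (x_i·y_{i+1} − x_{i+1}·y_i), indices taken mod 5.
V_1→V_2: (-4)(2) − (-3)(5) = 7
V_2→V_3: (-3)(-1) − (-5)(2) = 13
V_3→V_4: (-5)(-2) − (4)(-1) = 14
V_4→V_5: (4)(-1) − (3)(-2) = 2
V_5→V_1: (3)(5) − (-4)(-1) = 11
Σ = 47
Signed area = Σ/2 = 23.5 (positive ⇒ counter-clockwise traversal).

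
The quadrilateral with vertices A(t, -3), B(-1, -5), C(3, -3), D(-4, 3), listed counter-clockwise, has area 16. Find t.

-1

The doubled signed area Σ (x_i y_{i+1} − x_{i+1} y_i) is linear in t.
With t=0 it equals 24; the coefficient of t is -8 (from the two edges through A).
So -8·t + 24 = 2·16 = 32 ⇒ t = -1.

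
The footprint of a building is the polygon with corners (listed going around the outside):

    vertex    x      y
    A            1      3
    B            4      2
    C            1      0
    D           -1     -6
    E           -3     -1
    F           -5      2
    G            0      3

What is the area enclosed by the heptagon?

Apply Gauss's area formula: 2A = Σ (x_i·y_{i+1} − x_{i+1}·y_i), indices taken mod 7.
Cross-terms: -10, -2, -6, -17, -11, -15, -3  ⇒  Σ = -64
Area = |Σ|/2 = 32.

32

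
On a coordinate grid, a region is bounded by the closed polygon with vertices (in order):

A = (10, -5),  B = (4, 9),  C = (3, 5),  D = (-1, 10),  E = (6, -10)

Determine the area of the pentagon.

Cross-terms: 110, -7, 35, -50, 70  ⇒  Σ = 158
Area = |Σ|/2 = 79.

79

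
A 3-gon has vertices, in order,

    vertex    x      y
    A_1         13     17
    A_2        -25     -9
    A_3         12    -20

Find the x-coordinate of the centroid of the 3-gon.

0

Apply Gauss's area formula. First the cross-terms c_i = x_i·y_{i+1} − x_{i+1}·y_i:
  308, 608, 464  ⇒  2A = 1380, A = 690.
Then Σ (x_i + x_{i+1})·c_i = 0, so x̄ = 0 / (6·690) = 0.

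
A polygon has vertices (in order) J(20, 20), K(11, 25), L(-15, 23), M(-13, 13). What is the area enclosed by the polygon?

Σ = (280) + (628) + (104) + (-520) = 492
Area = |Σ|/2 = 246.

246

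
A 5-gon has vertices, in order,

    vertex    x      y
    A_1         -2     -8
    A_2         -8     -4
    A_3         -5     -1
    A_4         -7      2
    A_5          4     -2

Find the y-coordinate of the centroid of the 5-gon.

-215/69

Apply the shoelace (surveyor's) formula. First the cross-terms c_i = x_i·y_{i+1} − x_{i+1}·y_i:
  -56, -12, -17, 6, -36  ⇒  2A = -115, A = -57.5.
Then Σ (y_i + y_{i+1})·c_i = 1075, so ȳ = 1075 / (6·(-57.5)) = -215/69.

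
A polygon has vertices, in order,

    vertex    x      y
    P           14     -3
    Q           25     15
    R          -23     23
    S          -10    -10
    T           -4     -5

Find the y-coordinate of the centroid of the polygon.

2074/251

Apply the shoelace formula. First the cross-terms c_i = x_i·y_{i+1} − x_{i+1}·y_i:
  285, 920, 460, 10, 82  ⇒  2A = 1757, A = 878.5.
Then Σ (y_i + y_{i+1})·c_i = 43554, so ȳ = 43554 / (6·878.5) = 2074/251.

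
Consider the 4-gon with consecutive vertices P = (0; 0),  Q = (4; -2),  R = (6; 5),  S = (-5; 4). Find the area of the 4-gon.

40.5

P→Q: (0)(-2) − (4)(0) = 0
Q→R: (4)(5) − (6)(-2) = 32
R→S: (6)(4) − (-5)(5) = 49
S→P: (-5)(0) − (0)(4) = 0
Σ = 81
Area = |Σ|/2 = 40.5.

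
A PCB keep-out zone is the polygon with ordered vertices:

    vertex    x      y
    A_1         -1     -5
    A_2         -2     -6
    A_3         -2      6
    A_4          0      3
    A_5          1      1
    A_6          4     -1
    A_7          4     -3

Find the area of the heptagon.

36.5

A_1→A_2: (-1)(-6) − (-2)(-5) = -4
A_2→A_3: (-2)(6) − (-2)(-6) = -24
A_3→A_4: (-2)(3) − (0)(6) = -6
A_4→A_5: (0)(1) − (1)(3) = -3
A_5→A_6: (1)(-1) − (4)(1) = -5
A_6→A_7: (4)(-3) − (4)(-1) = -8
A_7→A_1: (4)(-5) − (-1)(-3) = -23
Σ = -73
Area = |Σ|/2 = 36.5.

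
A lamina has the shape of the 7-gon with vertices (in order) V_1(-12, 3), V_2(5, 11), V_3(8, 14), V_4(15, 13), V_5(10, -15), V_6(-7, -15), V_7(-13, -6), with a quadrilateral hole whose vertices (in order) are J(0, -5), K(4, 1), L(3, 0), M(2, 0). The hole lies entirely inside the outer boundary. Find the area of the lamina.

Outer boundary:
Σ = (-147) + (-18) + (-106) + (-355) + (-255) + (-153) + (-111) = -1145
Area = |Σ|/2 = 572.5.
Hole:
Apply the surveyor's formula: 2A = Σ (x_i·y_{i+1} − x_{i+1}·y_i), indices taken mod 4.
J→K: (0)(1) − (4)(-5) = 20
K→L: (4)(0) − (3)(1) = -3
L→M: (3)(0) − (2)(0) = 0
M→J: (2)(-5) − (0)(0) = -10
Σ = 7
Area = |Σ|/2 = 3.5.
Net area = 572.5 − 3.5 = 569.

569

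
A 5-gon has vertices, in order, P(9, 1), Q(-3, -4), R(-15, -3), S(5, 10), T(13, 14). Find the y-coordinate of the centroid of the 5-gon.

151/49

Apply the shoelace formula. First the cross-terms c_i = x_i·y_{i+1} − x_{i+1}·y_i:
  -33, -51, -135, -60, -113  ⇒  2A = -392, A = -196.
Then Σ (y_i + y_{i+1})·c_i = -3624, so ȳ = -3624 / (6·(-196)) = 151/49.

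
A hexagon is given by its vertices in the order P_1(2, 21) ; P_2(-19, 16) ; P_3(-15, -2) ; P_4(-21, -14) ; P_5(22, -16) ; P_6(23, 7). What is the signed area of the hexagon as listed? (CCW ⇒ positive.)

1256

Σ = (431) + (278) + (168) + (644) + (522) + (469) = 2512
Signed area = Σ/2 = 1256 (positive ⇒ counter-clockwise traversal).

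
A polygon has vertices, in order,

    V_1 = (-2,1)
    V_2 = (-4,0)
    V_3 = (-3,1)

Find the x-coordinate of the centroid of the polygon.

Apply the shoelace (surveyor's) formula. First the cross-terms c_i = x_i·y_{i+1} − x_{i+1}·y_i:
  4, -4, -1  ⇒  2A = -1, A = -0.5.
Then Σ (x_i + x_{i+1})·c_i = 9, so x̄ = 9 / (6·(-0.5)) = -3.

-3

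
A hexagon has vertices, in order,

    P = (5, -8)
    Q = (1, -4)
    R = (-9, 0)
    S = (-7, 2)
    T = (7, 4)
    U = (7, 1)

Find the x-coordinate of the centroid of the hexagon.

Apply the shoelace formula. First the cross-terms c_i = x_i·y_{i+1} − x_{i+1}·y_i:
  -12, -36, -18, -42, -21, -61  ⇒  2A = -190, A = -95.
Then Σ (x_i + x_{i+1})·c_i = -522, so x̄ = -522 / (6·(-95)) = 87/95.

87/95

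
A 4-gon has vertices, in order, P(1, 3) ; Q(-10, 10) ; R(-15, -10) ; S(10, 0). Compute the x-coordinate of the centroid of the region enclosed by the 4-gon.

-113/21

Apply the shoelace formula. First the cross-terms c_i = x_i·y_{i+1} − x_{i+1}·y_i:
  40, 250, 100, 30  ⇒  2A = 420, A = 210.
Then Σ (x_i + x_{i+1})·c_i = -6780, so x̄ = -6780 / (6·210) = -113/21.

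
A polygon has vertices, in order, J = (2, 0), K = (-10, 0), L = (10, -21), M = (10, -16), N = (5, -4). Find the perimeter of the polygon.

64

|JK| = √((-12)² + (0)²) = √144 = 12
|KL| = √((20)² + (-21)²) = √841 = 29
|LM| = √((0)² + (5)²) = √25 = 5
|MN| = √((-5)² + (12)²) = √169 = 13
|NJ| = √((-3)² + (4)²) = √25 = 5
Perimeter = 12 + 29 + 5 + 13 + 5 = 64.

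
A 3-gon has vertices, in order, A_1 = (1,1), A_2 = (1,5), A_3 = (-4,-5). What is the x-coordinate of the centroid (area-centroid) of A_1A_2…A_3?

Apply the shoelace (surveyor's) formula. First the cross-terms c_i = x_i·y_{i+1} − x_{i+1}·y_i:
  4, 15, 1  ⇒  2A = 20, A = 10.
Then Σ (x_i + x_{i+1})·c_i = -40, so x̄ = -40 / (6·10) = -2/3.

-2/3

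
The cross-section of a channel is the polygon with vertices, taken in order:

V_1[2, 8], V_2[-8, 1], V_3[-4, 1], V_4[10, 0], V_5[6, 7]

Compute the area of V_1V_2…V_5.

Apply Gauss's area formula: 2A = Σ (x_i·y_{i+1} − x_{i+1}·y_i), indices taken mod 5.
Σ = (66) + (-4) + (-10) + (70) + (34) = 156
Area = |Σ|/2 = 78.

78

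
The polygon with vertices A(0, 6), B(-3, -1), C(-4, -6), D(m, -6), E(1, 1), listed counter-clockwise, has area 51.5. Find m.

5

The doubled signed area Σ (x_i y_{i+1} − x_{i+1} y_i) is linear in m.
With m=0 it equals 68; the coefficient of m is 7 (from the two edges through D).
So 7·m + 68 = 2·51.5 = 103 ⇒ m = 5.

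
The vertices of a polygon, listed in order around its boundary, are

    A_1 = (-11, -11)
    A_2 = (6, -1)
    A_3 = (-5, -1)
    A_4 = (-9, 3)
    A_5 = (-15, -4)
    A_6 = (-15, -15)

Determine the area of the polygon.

Apply Gauss's area formula: 2A = Σ (x_i·y_{i+1} − x_{i+1}·y_i), indices taken mod 6.
Σ = (77) + (-11) + (-24) + (81) + (165) + (0) = 288
Area = |Σ|/2 = 144.

144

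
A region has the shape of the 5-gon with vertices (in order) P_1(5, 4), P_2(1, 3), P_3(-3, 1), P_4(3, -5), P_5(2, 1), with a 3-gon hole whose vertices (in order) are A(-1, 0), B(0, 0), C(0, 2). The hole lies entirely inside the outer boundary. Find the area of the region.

23.5

Outer boundary:
Σ = (11) + (10) + (12) + (13) + (3) = 49
Area = |Σ|/2 = 24.5.
Hole:
Apply the surveyor's formula: 2A = Σ (x_i·y_{i+1} − x_{i+1}·y_i), indices taken mod 3.
A→B: (-1)(0) − (0)(0) = 0
B→C: (0)(2) − (0)(0) = 0
C→A: (0)(0) − (-1)(2) = 2
Σ = 2
Area = |Σ|/2 = 1.
Net area = 24.5 − 1 = 23.5.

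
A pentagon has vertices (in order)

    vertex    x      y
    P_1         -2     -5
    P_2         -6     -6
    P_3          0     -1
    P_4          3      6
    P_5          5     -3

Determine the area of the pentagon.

39.5

Σ = (-18) + (6) + (3) + (-39) + (-31) = -79
Area = |Σ|/2 = 39.5.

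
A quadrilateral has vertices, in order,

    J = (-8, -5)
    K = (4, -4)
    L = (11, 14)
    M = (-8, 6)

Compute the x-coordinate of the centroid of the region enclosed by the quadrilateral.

1/3

Apply the surveyor's formula. First the cross-terms c_i = x_i·y_{i+1} − x_{i+1}·y_i:
  52, 100, 178, 88  ⇒  2A = 418, A = 209.
Then Σ (x_i + x_{i+1})·c_i = 418, so x̄ = 418 / (6·209) = 1/3.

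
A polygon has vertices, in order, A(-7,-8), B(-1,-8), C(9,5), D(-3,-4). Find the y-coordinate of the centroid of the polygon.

-157/45

Apply the shoelace (surveyor's) formula. First the cross-terms c_i = x_i·y_{i+1} − x_{i+1}·y_i:
  48, 67, -21, -4  ⇒  2A = 90, A = 45.
Then Σ (y_i + y_{i+1})·c_i = -942, so ȳ = -942 / (6·45) = -157/45.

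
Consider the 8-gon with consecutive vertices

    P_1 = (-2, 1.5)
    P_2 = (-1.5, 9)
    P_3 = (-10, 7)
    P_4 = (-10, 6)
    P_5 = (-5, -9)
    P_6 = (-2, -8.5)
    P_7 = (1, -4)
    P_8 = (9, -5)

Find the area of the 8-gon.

Apply the shoelace (surveyor's) formula: 2A = Σ (x_i·y_{i+1} − x_{i+1}·y_i), indices taken mod 8.
P_1→P_2: (-2)(9) − (-1.5)(1.5) = -15.75
P_2→P_3: (-1.5)(7) − (-10)(9) = 79.5
P_3→P_4: (-10)(6) − (-10)(7) = 10
P_4→P_5: (-10)(-9) − (-5)(6) = 120
P_5→P_6: (-5)(-8.5) − (-2)(-9) = 24.5
P_6→P_7: (-2)(-4) − (1)(-8.5) = 16.5
P_7→P_8: (1)(-5) − (9)(-4) = 31
P_8→P_1: (9)(1.5) − (-2)(-5) = 3.5
Σ = 269.25
Area = |Σ|/2 = 134.625.

134.625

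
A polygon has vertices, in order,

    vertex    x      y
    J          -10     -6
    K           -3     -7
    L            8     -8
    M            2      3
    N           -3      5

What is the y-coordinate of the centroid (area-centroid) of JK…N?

Apply the shoelace (surveyor's) formula. First the cross-terms c_i = x_i·y_{i+1} − x_{i+1}·y_i:
  52, 80, 40, 19, 68  ⇒  2A = 259, A = 129.5.
Then Σ (y_i + y_{i+1})·c_i = -1992, so ȳ = -1992 / (6·129.5) = -664/259.

-664/259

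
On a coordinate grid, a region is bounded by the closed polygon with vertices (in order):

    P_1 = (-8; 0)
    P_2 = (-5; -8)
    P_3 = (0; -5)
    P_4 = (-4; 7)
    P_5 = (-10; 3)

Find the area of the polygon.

Apply the shoelace (surveyor's) formula: 2A = Σ (x_i·y_{i+1} − x_{i+1}·y_i), indices taken mod 5.
Σ = (64) + (25) + (-20) + (58) + (24) = 151
Area = |Σ|/2 = 75.5.

75.5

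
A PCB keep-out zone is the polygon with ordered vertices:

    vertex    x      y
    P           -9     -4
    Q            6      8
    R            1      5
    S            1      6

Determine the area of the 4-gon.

P→Q: (-9)(8) − (6)(-4) = -48
Q→R: (6)(5) − (1)(8) = 22
R→S: (1)(6) − (1)(5) = 1
S→P: (1)(-4) − (-9)(6) = 50
Σ = 25
Area = |Σ|/2 = 12.5.

12.5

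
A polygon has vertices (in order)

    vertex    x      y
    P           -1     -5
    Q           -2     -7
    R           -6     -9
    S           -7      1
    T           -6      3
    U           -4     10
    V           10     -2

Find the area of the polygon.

Σ = (-3) + (-24) + (-69) + (-15) + (-48) + (-92) + (-52) = -303
Area = |Σ|/2 = 151.5.

151.5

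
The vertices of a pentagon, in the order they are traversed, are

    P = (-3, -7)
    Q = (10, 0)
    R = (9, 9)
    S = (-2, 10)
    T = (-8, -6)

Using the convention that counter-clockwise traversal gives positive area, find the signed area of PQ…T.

199

Apply the shoelace (surveyor's) formula: 2A = Σ (x_i·y_{i+1} − x_{i+1}·y_i), indices taken mod 5.
Cross-terms: 70, 90, 108, 92, 38  ⇒  Σ = 398
Signed area = Σ/2 = 199 (positive ⇒ counter-clockwise traversal).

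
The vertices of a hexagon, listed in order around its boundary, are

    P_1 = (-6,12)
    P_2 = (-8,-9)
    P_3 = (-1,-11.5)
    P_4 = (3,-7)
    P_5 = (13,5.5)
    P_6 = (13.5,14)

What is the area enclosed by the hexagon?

367.875

Apply the surveyor's formula: 2A = Σ (x_i·y_{i+1} − x_{i+1}·y_i), indices taken mod 6.
Cross-terms: 150, 83, 41.5, 107.5, 107.75, 246  ⇒  Σ = 735.75
Area = |Σ|/2 = 367.875.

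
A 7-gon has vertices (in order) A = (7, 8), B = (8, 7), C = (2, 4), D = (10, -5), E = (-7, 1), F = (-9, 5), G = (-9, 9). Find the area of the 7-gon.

A→B: (7)(7) − (8)(8) = -15
B→C: (8)(4) − (2)(7) = 18
C→D: (2)(-5) − (10)(4) = -50
D→E: (10)(1) − (-7)(-5) = -25
E→F: (-7)(5) − (-9)(1) = -26
F→G: (-9)(9) − (-9)(5) = -36
G→A: (-9)(8) − (7)(9) = -135
Σ = -269
Area = |Σ|/2 = 134.5.

134.5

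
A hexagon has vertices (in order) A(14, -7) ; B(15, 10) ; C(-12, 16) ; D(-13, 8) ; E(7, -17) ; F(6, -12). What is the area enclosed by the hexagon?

513

Σ = (245) + (360) + (112) + (165) + (18) + (126) = 1026
Area = |Σ|/2 = 513.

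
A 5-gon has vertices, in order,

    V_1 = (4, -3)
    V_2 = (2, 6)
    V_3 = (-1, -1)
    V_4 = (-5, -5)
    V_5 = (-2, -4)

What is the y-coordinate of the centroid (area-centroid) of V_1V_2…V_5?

-67/99

Apply the shoelace (surveyor's) formula. First the cross-terms c_i = x_i·y_{i+1} − x_{i+1}·y_i:
  30, 4, 0, 10, 22  ⇒  2A = 66, A = 33.
Then Σ (y_i + y_{i+1})·c_i = -134, so ȳ = -134 / (6·33) = -67/99.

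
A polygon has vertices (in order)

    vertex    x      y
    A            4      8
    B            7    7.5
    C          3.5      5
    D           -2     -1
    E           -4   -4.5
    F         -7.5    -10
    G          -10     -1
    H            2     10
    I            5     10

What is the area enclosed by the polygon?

Apply the surveyor's formula: 2A = Σ (x_i·y_{i+1} − x_{i+1}·y_i), indices taken mod 9.
Σ = (-26) + (8.75) + (6.5) + (5) + (6.25) + (-92.5) + (-98) + (-30) + (0) = -220
Area = |Σ|/2 = 110.

110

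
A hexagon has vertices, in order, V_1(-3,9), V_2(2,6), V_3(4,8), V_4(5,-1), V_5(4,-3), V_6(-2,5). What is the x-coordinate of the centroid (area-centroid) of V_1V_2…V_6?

Apply the shoelace (surveyor's) formula. First the cross-terms c_i = x_i·y_{i+1} − x_{i+1}·y_i:
  -36, -8, -44, -11, 14, -3  ⇒  2A = -88, A = -44.
Then Σ (x_i + x_{i+1})·c_i = -464, so x̄ = -464 / (6·(-44)) = 58/33.

58/33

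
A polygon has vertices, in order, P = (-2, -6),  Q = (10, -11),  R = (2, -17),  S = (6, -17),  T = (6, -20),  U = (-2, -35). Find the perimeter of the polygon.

76

|PQ| = √((12)² + (-5)²) = √169 = 13
|QR| = √((-8)² + (-6)²) = √100 = 10
|RS| = √((4)² + (0)²) = √16 = 4
|ST| = √((0)² + (-3)²) = √9 = 3
|TU| = √((-8)² + (-15)²) = √289 = 17
|UP| = √((0)² + (29)²) = √841 = 29
Perimeter = 13 + 10 + 4 + 3 + 17 + 29 = 76.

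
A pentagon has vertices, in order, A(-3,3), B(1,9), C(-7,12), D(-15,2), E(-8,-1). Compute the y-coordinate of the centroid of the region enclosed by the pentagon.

1172/215

Apply the shoelace formula. First the cross-terms c_i = x_i·y_{i+1} − x_{i+1}·y_i:
  -30, 75, 166, 31, -27  ⇒  2A = 215, A = 107.5.
Then Σ (y_i + y_{i+1})·c_i = 3516, so ȳ = 3516 / (6·107.5) = 1172/215.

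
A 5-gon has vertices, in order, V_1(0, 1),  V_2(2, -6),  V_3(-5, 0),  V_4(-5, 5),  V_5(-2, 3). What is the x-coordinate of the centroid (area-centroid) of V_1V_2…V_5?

-1.953125

Apply the shoelace formula. First the cross-terms c_i = x_i·y_{i+1} − x_{i+1}·y_i:
  -2, -30, -25, -5, -2  ⇒  2A = -64, A = -32.
Then Σ (x_i + x_{i+1})·c_i = 375, so x̄ = 375 / (6·(-32)) = -1.953125.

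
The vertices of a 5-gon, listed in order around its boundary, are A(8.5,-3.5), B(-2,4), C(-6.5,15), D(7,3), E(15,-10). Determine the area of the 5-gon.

92

Apply the shoelace (surveyor's) formula: 2A = Σ (x_i·y_{i+1} − x_{i+1}·y_i), indices taken mod 5.
Σ = (27) + (-4) + (-124.5) + (-115) + (32.5) = -184
Area = |Σ|/2 = 92.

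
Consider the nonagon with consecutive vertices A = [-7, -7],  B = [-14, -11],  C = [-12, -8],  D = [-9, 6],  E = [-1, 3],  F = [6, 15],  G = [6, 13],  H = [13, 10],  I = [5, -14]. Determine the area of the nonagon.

362.5

Cross-terms: -21, -20, -144, -21, -33, -12, -109, -232, -133  ⇒  Σ = -725
Area = |Σ|/2 = 362.5.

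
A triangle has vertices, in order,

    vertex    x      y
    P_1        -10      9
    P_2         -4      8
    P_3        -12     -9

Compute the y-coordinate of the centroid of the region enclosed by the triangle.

Apply the shoelace formula. First the cross-terms c_i = x_i·y_{i+1} − x_{i+1}·y_i:
  -44, 132, -198  ⇒  2A = -110, A = -55.
Then Σ (y_i + y_{i+1})·c_i = -880, so ȳ = -880 / (6·(-55)) = 8/3.

8/3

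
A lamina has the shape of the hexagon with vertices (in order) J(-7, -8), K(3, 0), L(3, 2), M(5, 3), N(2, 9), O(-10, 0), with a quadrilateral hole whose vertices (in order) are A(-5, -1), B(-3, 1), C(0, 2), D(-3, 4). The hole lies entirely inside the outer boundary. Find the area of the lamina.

Outer boundary:
Apply Gauss's area formula: 2A = Σ (x_i·y_{i+1} − x_{i+1}·y_i), indices taken mod 6.
Σ = (24) + (6) + (-1) + (39) + (90) + (80) = 238
Area = |Σ|/2 = 119.
Hole:
Apply Gauss's area formula: 2A = Σ (x_i·y_{i+1} − x_{i+1}·y_i), indices taken mod 4.
Σ = (-8) + (-6) + (6) + (23) = 15
Area = |Σ|/2 = 7.5.
Net area = 119 − 7.5 = 111.5.

111.5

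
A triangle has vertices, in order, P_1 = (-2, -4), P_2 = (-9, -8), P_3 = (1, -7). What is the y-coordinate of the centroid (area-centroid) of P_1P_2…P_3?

-19/3

Apply the shoelace (surveyor's) formula. First the cross-terms c_i = x_i·y_{i+1} − x_{i+1}·y_i:
  -20, 71, -18  ⇒  2A = 33, A = 16.5.
Then Σ (y_i + y_{i+1})·c_i = -627, so ȳ = -627 / (6·16.5) = -19/3.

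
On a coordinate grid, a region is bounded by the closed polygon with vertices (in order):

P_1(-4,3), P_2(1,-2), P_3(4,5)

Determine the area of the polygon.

25

Σ = (5) + (13) + (32) = 50
Area = |Σ|/2 = 25.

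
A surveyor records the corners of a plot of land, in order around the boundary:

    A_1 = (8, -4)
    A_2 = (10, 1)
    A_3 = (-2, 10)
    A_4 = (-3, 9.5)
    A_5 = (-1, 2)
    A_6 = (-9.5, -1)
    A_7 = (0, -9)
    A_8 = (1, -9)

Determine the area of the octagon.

173.5

Apply Gauss's area formula: 2A = Σ (x_i·y_{i+1} − x_{i+1}·y_i), indices taken mod 8.
Cross-terms: 48, 102, 11, 3.5, 20, 85.5, 9, 68  ⇒  Σ = 347
Area = |Σ|/2 = 173.5.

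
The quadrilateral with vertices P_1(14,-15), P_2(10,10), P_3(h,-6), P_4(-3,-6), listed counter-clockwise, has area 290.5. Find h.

Write out the shoelace sum; only the two edges meeting at P_3 involve h:
2·Area = [(10·(-6) − h·10) + (h·(-6) − (-3)·(-6))] + 419
       = -16·h + 341 = 581
⇒ h = -15.

-15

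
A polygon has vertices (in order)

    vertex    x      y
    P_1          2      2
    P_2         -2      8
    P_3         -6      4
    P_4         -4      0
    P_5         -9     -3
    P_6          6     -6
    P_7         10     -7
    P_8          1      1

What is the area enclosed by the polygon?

97.5

Apply the shoelace formula: 2A = Σ (x_i·y_{i+1} − x_{i+1}·y_i), indices taken mod 8.
Σ = (20) + (40) + (16) + (12) + (72) + (18) + (17) + (0) = 195
Area = |Σ|/2 = 97.5.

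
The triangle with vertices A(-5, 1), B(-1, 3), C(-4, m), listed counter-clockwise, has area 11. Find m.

7

Write out the shoelace sum; only the two edges meeting at C involve m:
2·Area = [((-1)·m − (-4)·3) + ((-4)·1 − (-5)·m)] + -14
       = 4·m + -6 = 22
⇒ m = 7.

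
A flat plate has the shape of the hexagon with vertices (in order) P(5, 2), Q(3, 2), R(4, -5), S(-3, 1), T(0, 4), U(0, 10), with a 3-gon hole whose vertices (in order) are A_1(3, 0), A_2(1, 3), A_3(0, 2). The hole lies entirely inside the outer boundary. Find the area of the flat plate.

43.5

Outer boundary:
Σ = (4) + (-23) + (-11) + (-12) + (0) + (-50) = -92
Area = |Σ|/2 = 46.
Hole:
Apply the shoelace formula: 2A = Σ (x_i·y_{i+1} − x_{i+1}·y_i), indices taken mod 3.
Σ = (9) + (2) + (-6) = 5
Area = |Σ|/2 = 2.5.
Net area = 46 − 2.5 = 43.5.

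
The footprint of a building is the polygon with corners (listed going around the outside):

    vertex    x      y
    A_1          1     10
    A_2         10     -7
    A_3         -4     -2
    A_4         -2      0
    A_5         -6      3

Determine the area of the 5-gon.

A_1→A_2: (1)(-7) − (10)(10) = -107
A_2→A_3: (10)(-2) − (-4)(-7) = -48
A_3→A_4: (-4)(0) − (-2)(-2) = -4
A_4→A_5: (-2)(3) − (-6)(0) = -6
A_5→A_1: (-6)(10) − (1)(3) = -63
Σ = -228
Area = |Σ|/2 = 114.

114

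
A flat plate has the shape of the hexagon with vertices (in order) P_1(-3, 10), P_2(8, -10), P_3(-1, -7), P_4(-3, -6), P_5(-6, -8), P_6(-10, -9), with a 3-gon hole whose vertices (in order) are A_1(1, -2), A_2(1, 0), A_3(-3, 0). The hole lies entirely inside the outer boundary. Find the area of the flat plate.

Outer boundary:
Σ = (-50) + (-66) + (-15) + (-12) + (-26) + (-127) = -296
Area = |Σ|/2 = 148.
Hole:
Apply Gauss's area formula: 2A = Σ (x_i·y_{i+1} − x_{i+1}·y_i), indices taken mod 3.
Σ = (2) + (0) + (6) = 8
Area = |Σ|/2 = 4.
Net area = 148 − 4 = 144.

144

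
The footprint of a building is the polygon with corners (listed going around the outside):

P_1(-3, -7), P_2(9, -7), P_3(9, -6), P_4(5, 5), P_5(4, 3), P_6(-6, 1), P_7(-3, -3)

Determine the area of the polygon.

109

Apply the shoelace formula: 2A = Σ (x_i·y_{i+1} − x_{i+1}·y_i), indices taken mod 7.
Σ = (84) + (9) + (75) + (-5) + (22) + (21) + (12) = 218
Area = |Σ|/2 = 109.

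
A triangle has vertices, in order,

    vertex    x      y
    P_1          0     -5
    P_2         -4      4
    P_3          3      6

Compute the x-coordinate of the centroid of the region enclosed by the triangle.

-1/3

Apply Gauss's area formula. First the cross-terms c_i = x_i·y_{i+1} − x_{i+1}·y_i:
  -20, -36, -15  ⇒  2A = -71, A = -35.5.
Then Σ (x_i + x_{i+1})·c_i = 71, so x̄ = 71 / (6·(-35.5)) = -1/3.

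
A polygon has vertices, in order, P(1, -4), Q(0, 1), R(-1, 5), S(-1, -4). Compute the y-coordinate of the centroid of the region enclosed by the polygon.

Apply the surveyor's formula. First the cross-terms c_i = x_i·y_{i+1} − x_{i+1}·y_i:
  1, 1, 9, 8  ⇒  2A = 19, A = 9.5.
Then Σ (y_i + y_{i+1})·c_i = -52, so ȳ = -52 / (6·9.5) = -52/57.

-52/57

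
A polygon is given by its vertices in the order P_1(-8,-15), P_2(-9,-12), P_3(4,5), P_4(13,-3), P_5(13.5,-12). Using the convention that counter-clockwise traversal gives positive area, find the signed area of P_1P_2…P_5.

Apply the shoelace (surveyor's) formula: 2A = Σ (x_i·y_{i+1} − x_{i+1}·y_i), indices taken mod 5.
P_1→P_2: (-8)(-12) − (-9)(-15) = -39
P_2→P_3: (-9)(5) − (4)(-12) = 3
P_3→P_4: (4)(-3) − (13)(5) = -77
P_4→P_5: (13)(-12) − (13.5)(-3) = -115.5
P_5→P_1: (13.5)(-15) − (-8)(-12) = -298.5
Σ = -527
Signed area = Σ/2 = -263.5 (negative ⇒ clockwise traversal).

-263.5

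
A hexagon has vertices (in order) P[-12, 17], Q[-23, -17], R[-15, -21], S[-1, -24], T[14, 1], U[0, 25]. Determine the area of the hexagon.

Apply the shoelace formula: 2A = Σ (x_i·y_{i+1} − x_{i+1}·y_i), indices taken mod 6.
P→Q: (-12)(-17) − (-23)(17) = 595
Q→R: (-23)(-21) − (-15)(-17) = 228
R→S: (-15)(-24) − (-1)(-21) = 339
S→T: (-1)(1) − (14)(-24) = 335
T→U: (14)(25) − (0)(1) = 350
U→P: (0)(17) − (-12)(25) = 300
Σ = 2147
Area = |Σ|/2 = 1073.5.

1073.5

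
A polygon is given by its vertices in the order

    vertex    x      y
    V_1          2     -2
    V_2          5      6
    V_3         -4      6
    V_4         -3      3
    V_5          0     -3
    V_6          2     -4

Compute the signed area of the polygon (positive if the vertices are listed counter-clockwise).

50.5

Apply the shoelace formula: 2A = Σ (x_i·y_{i+1} − x_{i+1}·y_i), indices taken mod 6.
Σ = (22) + (54) + (6) + (9) + (6) + (4) = 101
Signed area = Σ/2 = 50.5 (positive ⇒ counter-clockwise traversal).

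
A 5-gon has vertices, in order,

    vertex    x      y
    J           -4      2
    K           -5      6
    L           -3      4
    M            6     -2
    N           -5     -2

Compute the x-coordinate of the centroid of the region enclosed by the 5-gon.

Apply the shoelace formula. First the cross-terms c_i = x_i·y_{i+1} − x_{i+1}·y_i:
  -14, -2, -18, -22, -18  ⇒  2A = -74, A = -37.
Then Σ (x_i + x_{i+1})·c_i = 228, so x̄ = 228 / (6·(-37)) = -38/37.

-38/37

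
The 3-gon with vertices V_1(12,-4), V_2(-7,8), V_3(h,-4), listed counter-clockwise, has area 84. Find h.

The doubled signed area Σ (x_i y_{i+1} − x_{i+1} y_i) is linear in h.
With h=0 it equals 144; the coefficient of h is -12 (from the two edges through V_3).
So -12·h + 144 = 2·84 = 168 ⇒ h = -2.

-2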